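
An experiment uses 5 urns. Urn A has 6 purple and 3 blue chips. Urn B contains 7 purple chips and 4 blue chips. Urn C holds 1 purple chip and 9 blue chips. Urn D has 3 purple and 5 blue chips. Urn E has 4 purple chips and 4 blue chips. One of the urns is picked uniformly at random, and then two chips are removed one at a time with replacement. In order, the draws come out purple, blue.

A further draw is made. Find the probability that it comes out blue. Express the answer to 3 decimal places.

0.497

Under each hypothesis, the probability of the observed sequence is: P(data | urn A) = (6/9)(3/9) = 0.22222; P(data | urn B) = (7/11)(4/11) = 0.2314; P(data | urn C) = (1/10)(9/10) = 0.09; P(data | urn D) = (3/8)(5/8) = 0.23438; P(data | urn E) = (4/8)(4/8) = 0.25.
Weighting by the prior gives 1/5 · 0.22222 = 0.044444, 1/5 · 0.2314 = 0.046281, 1/5 · 0.09 = 0.018, 1/5 · 0.23438 = 0.046875, 1/5 · 0.25 = 0.05; these sum to 0.2056.
The posterior is then P(urn A | data) = 0.21617, P(urn B | data) = 0.2251, P(urn C | data) = 0.087548, P(urn D | data) = 0.22799, P(urn E | data) = 0.24319.
The predictive probability is P(blue next | data) = (1/3)(0.21617) + (4/11)(0.2251) + (9/10)(0.087548) + (5/8)(0.22799) + (1/2)(0.24319) = 0.49679.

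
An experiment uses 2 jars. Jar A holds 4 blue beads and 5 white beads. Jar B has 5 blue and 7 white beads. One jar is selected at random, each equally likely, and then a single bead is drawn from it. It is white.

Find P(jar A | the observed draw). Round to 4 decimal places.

Compute the likelihood of this draw for each case: P(data | jar A) = (5/9) = 5/9; P(data | jar B) = (7/12) = 7/12.
Multiplying each by its prior: 1/2 · 5/9 = 5/18, 1/2 · 7/12 = 7/24; summing to 41/72.
So P(jar A | data) = (5/18) / (41/72) = 20/41.

0.4878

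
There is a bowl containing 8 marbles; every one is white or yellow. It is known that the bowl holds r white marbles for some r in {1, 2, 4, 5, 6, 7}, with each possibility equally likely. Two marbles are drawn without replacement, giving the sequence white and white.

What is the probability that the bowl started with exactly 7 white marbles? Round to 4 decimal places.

0.3962

Compute the likelihood of the observed sequence for each case: P(data | r = 1) = (1/8)(0/7) = 0; P(data | r = 2) = (2/8)(1/7) = 1/28; P(data | r = 4) = (4/8)(3/7) = 3/14; P(data | r = 5) = (5/8)(4/7) = 5/14; P(data | r = 6) = (6/8)(5/7) = 15/28; P(data | r = 7) = (7/8)(6/7) = 3/4.
Weighting by the prior gives 1/6 · 0 = 0, 1/6 · 1/28 = 1/168, 1/6 · 3/14 = 1/28, 1/6 · 5/14 = 5/84, 1/6 · 15/28 = 5/56, 1/6 · 3/4 = 1/8; with total 53/168.
Hence P(r = 7 | data) = (1/8) / (53/168) = 21/53.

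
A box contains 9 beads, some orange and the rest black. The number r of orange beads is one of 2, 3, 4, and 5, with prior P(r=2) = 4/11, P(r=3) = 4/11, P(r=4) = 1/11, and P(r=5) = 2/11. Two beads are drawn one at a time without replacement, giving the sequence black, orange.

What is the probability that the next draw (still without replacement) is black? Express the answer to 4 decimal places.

0.6809

For each hypothesis, P(data | H) works out to: P(data | r = 2) = (7/9)(2/8) = 7/36; P(data | r = 3) = (6/9)(3/8) = 1/4; P(data | r = 4) = (5/9)(4/8) = 5/18; P(data | r = 5) = (4/9)(5/8) = 5/18.
The prior-weighted likelihoods are 4/11 · 7/36 = 7/99, 4/11 · 1/4 = 1/11, 1/11 · 5/18 = 5/198, 2/11 · 5/18 = 5/99; these sum to 47/198.
The posterior is then P(r = 2 | data) = 14/47, P(r = 3 | data) = 18/47, P(r = 4 | data) = 5/47, P(r = 5 | data) = 10/47.
So P(black next | data) = Σ P(black next | H) P(H | data) = (6/7)(14/47) + (5/7)(18/47) + (4/7)(5/47) + (3/7)(10/47) = 32/47.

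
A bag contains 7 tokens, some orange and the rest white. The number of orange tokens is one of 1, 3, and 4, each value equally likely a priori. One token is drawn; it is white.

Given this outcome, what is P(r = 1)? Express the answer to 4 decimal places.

The likelihood of this draw under each hypothesis: P(data | r = 1) = (6/7) = 6/7; P(data | r = 3) = (4/7) = 4/7; P(data | r = 4) = (3/7) = 3/7.
The prior-weighted likelihoods are 1/3 · 6/7 = 2/7, 1/3 · 4/7 = 4/21, 1/3 · 3/7 = 1/7; summing to 13/21.
Therefore the posterior P(r = 1 | data) = (2/7) / (13/21) = 6/13.

0.4615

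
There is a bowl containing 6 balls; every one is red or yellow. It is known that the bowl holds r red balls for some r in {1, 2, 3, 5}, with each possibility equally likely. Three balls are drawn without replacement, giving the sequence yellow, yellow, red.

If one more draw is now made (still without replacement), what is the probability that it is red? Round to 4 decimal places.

Under each hypothesis, the probability of the observed sequence is: P(data | r = 1) = (5/6)(4/5)(1/4) = 1/6; P(data | r = 2) = (4/6)(3/5)(2/4) = 1/5; P(data | r = 3) = (3/6)(2/5)(3/4) = 3/20; P(data | r = 5) = (1/6)(0/5) = 0.
The prior-weighted likelihoods are 1/4 · 1/6 = 1/24, 1/4 · 1/5 = 1/20, 1/4 · 3/20 = 3/80, 1/4 · 0 = 0; these sum to 31/240.
The posterior is then P(r = 1 | data) = 10/31, P(r = 2 | data) = 12/31, P(r = 3 | data) = 9/31, P(r = 5 | data) = 0.
So P(red next | data) = Σ P(red next | H) P(H | data) = (0)(10/31) + (1/3)(12/31) + (2/3)(9/31) = 10/31.

0.3226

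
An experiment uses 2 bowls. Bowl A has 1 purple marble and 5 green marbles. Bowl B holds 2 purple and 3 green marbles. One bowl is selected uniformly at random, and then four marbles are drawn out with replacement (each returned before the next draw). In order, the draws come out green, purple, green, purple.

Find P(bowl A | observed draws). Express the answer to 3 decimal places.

Under each hypothesis, the probability of the observed sequence is: P(data | bowl A) = (5/6)(1/6)(5/6)(1/6) = 0.01929; P(data | bowl B) = (3/5)(2/5)(3/5)(2/5) = 0.0576.
Multiplying each by its prior: 1/2 · 0.01929 = 0.0096451, 1/2 · 0.0576 = 0.0288; summing to 0.038445.
By Bayes' rule, P(bowl A | data) = (0.0096451) / (0.038445) = 0.25088.

0.251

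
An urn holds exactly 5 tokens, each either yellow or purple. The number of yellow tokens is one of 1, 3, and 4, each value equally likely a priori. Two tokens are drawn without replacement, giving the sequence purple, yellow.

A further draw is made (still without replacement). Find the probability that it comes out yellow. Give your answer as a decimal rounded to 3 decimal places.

0.571

Under each hypothesis, the probability of the observed sequence is: P(data | r = 1) = (4/5)(1/4) = 1/5; P(data | r = 3) = (2/5)(3/4) = 3/10; P(data | r = 4) = (1/5)(4/4) = 1/5.
Multiplying each by its prior: 1/3 · 1/5 = 1/15, 1/3 · 3/10 = 1/10, 1/3 · 1/5 = 1/15; with total 7/30.
Dividing through by the total gives posterior P(r = 1 | data) = 2/7, P(r = 3 | data) = 3/7, P(r = 4 | data) = 2/7.
Averaging over the posterior, P(yellow next | data) = (0)(2/7) + (2/3)(3/7) + (1)(2/7) = 4/7.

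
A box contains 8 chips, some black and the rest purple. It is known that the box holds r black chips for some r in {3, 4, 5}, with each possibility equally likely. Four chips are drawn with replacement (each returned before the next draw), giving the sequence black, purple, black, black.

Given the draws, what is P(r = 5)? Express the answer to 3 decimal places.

0.490

For each hypothesis, P(data | H) works out to: P(data | r = 3) = (3/8)(5/8)(3/8)(3/8) = 0.032959; P(data | r = 4) = (4/8)(4/8)(4/8)(4/8) = 0.0625; P(data | r = 5) = (5/8)(3/8)(5/8)(5/8) = 0.091553.
Multiplying each by its prior: 1/3 · 0.032959 = 0.010986, 1/3 · 0.0625 = 0.020833, 1/3 · 0.091553 = 0.030518; summing to 0.062337.
Therefore the posterior P(r = 5 | data) = (0.030518) / (0.062337) = 0.48956.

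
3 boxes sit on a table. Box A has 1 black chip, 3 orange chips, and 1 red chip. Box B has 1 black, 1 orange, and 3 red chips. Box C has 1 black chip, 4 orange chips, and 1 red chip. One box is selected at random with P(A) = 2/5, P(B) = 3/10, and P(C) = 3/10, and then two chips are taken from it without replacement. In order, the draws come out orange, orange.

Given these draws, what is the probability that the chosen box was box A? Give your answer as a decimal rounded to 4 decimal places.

0.5000

The likelihood of the observed sequence under each hypothesis: P(data | box A) = (3/5)(2/4) = 3/10; P(data | box B) = (1/5)(0/4) = 0; P(data | box C) = (4/6)(3/5) = 2/5.
The prior-weighted likelihoods are 2/5 · 3/10 = 3/25, 3/10 · 0 = 0, 3/10 · 2/5 = 3/25; with total 6/25.
Therefore the posterior P(box A | data) = (3/25) / (6/25) = 1/2.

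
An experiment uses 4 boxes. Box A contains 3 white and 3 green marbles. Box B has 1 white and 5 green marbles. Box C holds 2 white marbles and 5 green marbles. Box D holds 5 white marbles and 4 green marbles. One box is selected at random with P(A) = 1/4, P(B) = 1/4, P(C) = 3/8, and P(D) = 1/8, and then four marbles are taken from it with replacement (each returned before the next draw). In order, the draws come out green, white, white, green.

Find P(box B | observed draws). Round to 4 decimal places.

For each hypothesis, P(data | H) works out to: P(data | box A) = (3/6)(3/6)(3/6)(3/6) = 0.0625; P(data | box B) = (5/6)(1/6)(1/6)(5/6) = 0.01929; P(data | box C) = (5/7)(2/7)(2/7)(5/7) = 0.041649; P(data | box D) = (4/9)(5/9)(5/9)(4/9) = 0.060966.
The prior-weighted likelihoods are 1/4 · 0.0625 = 0.015625, 1/4 · 0.01929 = 0.0048225, 3/8 · 0.041649 = 0.015618, 1/8 · 0.060966 = 0.0076208; summing to 0.043687.
So P(box B | data) = (0.0048225) / (0.043687) = 0.11039.

0.1104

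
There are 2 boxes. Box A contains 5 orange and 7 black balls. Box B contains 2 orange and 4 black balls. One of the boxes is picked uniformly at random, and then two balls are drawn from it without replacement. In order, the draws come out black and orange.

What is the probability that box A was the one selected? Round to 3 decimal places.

Under each hypothesis, the probability of the observed sequence is: P(data | box A) = (7/12)(5/11) = 35/132; P(data | box B) = (4/6)(2/5) = 4/15.
Multiplying each by its prior: 1/2 · 35/132 = 35/264, 1/2 · 4/15 = 2/15; summing to 117/440.
By Bayes' rule, P(box A | data) = (35/264) / (117/440) = 175/351.

0.499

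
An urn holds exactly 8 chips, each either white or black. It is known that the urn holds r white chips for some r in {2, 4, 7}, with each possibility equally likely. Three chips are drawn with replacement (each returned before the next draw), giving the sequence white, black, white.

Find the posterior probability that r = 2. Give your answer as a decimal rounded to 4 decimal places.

0.1752

Under each hypothesis, the probability of the observed sequence is: P(data | r = 2) = (2/8)(6/8)(2/8) = 0.046875; P(data | r = 4) = (4/8)(4/8)(4/8) = 0.125; P(data | r = 7) = (7/8)(1/8)(7/8) = 0.095703.
The prior-weighted likelihoods are 1/3 · 0.046875 = 0.015625, 1/3 · 0.125 = 0.041667, 1/3 · 0.095703 = 0.031901; summing to 0.089193.
So P(r = 2 | data) = (0.015625) / (0.089193) = 0.17518.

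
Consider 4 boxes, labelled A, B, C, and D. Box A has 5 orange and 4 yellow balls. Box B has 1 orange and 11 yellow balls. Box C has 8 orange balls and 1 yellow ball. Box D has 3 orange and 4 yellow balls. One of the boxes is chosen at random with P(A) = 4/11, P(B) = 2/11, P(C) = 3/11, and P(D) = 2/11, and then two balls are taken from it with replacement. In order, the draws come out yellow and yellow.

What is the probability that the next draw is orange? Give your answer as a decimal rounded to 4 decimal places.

Under each hypothesis, the probability of the observed sequence is: P(data | box A) = (4/9)(4/9) = 0.19753; P(data | box B) = (11/12)(11/12) = 0.84028; P(data | box C) = (1/9)(1/9) = 0.012346; P(data | box D) = (4/7)(4/7) = 0.32653.
The prior-weighted likelihoods are 4/11 · 0.19753 = 0.071829, 2/11 · 0.84028 = 0.15278, 3/11 · 0.012346 = 0.003367, 2/11 · 0.32653 = 0.059369; these sum to 0.28734.
Dividing through by the total gives posterior P(box A | data) = 0.24998, P(box B | data) = 0.53169, P(box C | data) = 0.011718, P(box D | data) = 0.20661.
The predictive probability is P(orange next | data) = (5/9)(0.24998) + (1/12)(0.53169) + (8/9)(0.011718) + (3/7)(0.20661) = 0.28215.

0.2821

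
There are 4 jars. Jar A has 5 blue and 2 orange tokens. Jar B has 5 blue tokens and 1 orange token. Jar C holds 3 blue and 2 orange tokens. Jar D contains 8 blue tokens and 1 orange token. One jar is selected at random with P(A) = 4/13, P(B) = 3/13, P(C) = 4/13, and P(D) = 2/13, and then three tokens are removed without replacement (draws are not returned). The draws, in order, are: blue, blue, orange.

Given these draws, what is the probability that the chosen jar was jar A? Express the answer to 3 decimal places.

For each hypothesis, P(data | H) works out to: P(data | jar A) = (5/7)(4/6)(2/5) = 0.19048; P(data | jar B) = (5/6)(4/5)(1/4) = 0.16667; P(data | jar C) = (3/5)(2/4)(2/3) = 0.2; P(data | jar D) = (8/9)(7/8)(1/7) = 0.11111.
The prior-weighted likelihoods are 4/13 · 0.19048 = 0.058608, 3/13 · 0.16667 = 0.038462, 4/13 · 0.2 = 0.061538, 2/13 · 0.11111 = 0.017094; summing to 0.1757.
By Bayes' rule, P(jar A | data) = (0.058608) / (0.1757) = 0.33356.

0.334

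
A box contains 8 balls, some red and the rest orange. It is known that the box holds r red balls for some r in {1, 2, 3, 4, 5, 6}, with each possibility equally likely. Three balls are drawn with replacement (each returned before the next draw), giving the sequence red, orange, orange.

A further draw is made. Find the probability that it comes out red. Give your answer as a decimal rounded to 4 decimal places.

Under each hypothesis, the probability of the observed sequence is: P(data | r = 1) = (1/8)(7/8)(7/8) = 0.095703; P(data | r = 2) = (2/8)(6/8)(6/8) = 0.14062; P(data | r = 3) = (3/8)(5/8)(5/8) = 0.14648; P(data | r = 4) = (4/8)(4/8)(4/8) = 0.125; P(data | r = 5) = (5/8)(3/8)(3/8) = 0.087891; P(data | r = 6) = (6/8)(2/8)(2/8) = 0.046875.
Multiplying each by its prior: 1/6 · 0.095703 = 0.015951, 1/6 · 0.14062 = 0.023438, 1/6 · 0.14648 = 0.024414, 1/6 · 0.125 = 0.020833, 1/6 · 0.087891 = 0.014648, 1/6 · 0.046875 = 0.0078125; summing to 0.1071.
The posterior is then P(r = 1 | data) = 0.14894, P(r = 2 | data) = 0.21884, P(r = 3 | data) = 0.22796, P(r = 4 | data) = 0.19453, P(r = 5 | data) = 0.13678, P(r = 6 | data) = 0.072948.
The predictive probability is P(red next | data) = (1/8)(0.14894) + (1/4)(0.21884) + (3/8)(0.22796) + (1/2)(0.19453) + (5/8)(0.13678) + (3/4)(0.072948) = 0.39628.

0.3963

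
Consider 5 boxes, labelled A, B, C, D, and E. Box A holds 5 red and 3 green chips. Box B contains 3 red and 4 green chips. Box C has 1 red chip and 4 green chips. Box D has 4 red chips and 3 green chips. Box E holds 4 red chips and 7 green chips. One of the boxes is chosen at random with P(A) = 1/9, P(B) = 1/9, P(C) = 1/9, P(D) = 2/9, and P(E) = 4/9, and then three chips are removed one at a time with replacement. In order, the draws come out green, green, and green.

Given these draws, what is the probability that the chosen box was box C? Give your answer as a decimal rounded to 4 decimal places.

For each hypothesis, P(data | H) works out to: P(data | box A) = (3/8)(3/8)(3/8) = 0.052734; P(data | box B) = (4/7)(4/7)(4/7) = 0.18659; P(data | box C) = (4/5)(4/5)(4/5) = 0.512; P(data | box D) = (3/7)(3/7)(3/7) = 0.078717; P(data | box E) = (7/11)(7/11)(7/11) = 0.2577.
Weighting by the prior gives 1/9 · 0.052734 = 0.0058594, 1/9 · 0.18659 = 0.020732, 1/9 · 0.512 = 0.056889, 2/9 · 0.078717 = 0.017493, 4/9 · 0.2577 = 0.11453; these sum to 0.21551.
Hence P(box C | data) = (0.056889) / (0.21551) = 0.26398.

0.2640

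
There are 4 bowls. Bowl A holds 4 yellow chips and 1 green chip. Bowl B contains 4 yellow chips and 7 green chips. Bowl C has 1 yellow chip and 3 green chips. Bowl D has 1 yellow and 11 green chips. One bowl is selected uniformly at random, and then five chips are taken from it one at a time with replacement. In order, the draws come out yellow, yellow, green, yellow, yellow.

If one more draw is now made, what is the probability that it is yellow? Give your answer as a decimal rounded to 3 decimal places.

0.732

The likelihood of the observed sequence under each hypothesis: P(data | bowl A) = (4/5)(4/5)(1/5)(4/5)(4/5) = 0.08192; P(data | bowl B) = (4/11)(4/11)(7/11)(4/11)(4/11) = 0.011127; P(data | bowl C) = (1/4)(1/4)(3/4)(1/4)(1/4) = 0.0029297; P(data | bowl D) = (1/12)(1/12)(11/12)(1/12)(1/12) = 4.4207e-05.
Multiplying each by its prior: 1/4 · 0.08192 = 0.02048, 1/4 · 0.011127 = 0.0027817, 1/4 · 0.0029297 = 0.00073242, 1/4 · 4.4207e-05 = 1.1052e-05; with total 0.024005.
Normalising, the posterior is P(bowl A | data) = 0.85315, P(bowl B | data) = 0.11588, P(bowl C | data) = 0.030511, P(bowl D | data) = 0.00046038.
So P(yellow next | data) = Σ P(yellow next | H) P(H | data) = (4/5)(0.85315) + (4/11)(0.11588) + (1/4)(0.030511) + (1/12)(0.00046038) = 0.73232.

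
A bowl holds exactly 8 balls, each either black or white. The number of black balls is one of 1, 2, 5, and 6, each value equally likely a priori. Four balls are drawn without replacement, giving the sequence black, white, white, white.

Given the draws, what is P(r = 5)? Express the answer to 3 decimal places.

For each hypothesis, P(data | H) works out to: P(data | r = 1) = (1/8)(7/7)(6/6)(5/5) = 1/8; P(data | r = 2) = (2/8)(6/7)(5/6)(4/5) = 1/7; P(data | r = 5) = (5/8)(3/7)(2/6)(1/5) = 1/56; P(data | r = 6) = (6/8)(2/7)(1/6)(0/5) = 0.
Multiplying each by its prior: 1/4 · 1/8 = 1/32, 1/4 · 1/7 = 1/28, 1/4 · 1/56 = 1/224, 1/4 · 0 = 0; summing to 1/14.
Therefore the posterior P(r = 5 | data) = (1/224) / (1/14) = 1/16.

0.063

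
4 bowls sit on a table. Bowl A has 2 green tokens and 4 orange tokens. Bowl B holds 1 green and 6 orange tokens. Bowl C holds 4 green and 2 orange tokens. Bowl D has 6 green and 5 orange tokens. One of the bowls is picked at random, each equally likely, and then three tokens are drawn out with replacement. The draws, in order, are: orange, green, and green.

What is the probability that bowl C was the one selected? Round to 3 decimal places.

Under each hypothesis, the probability of the observed sequence is: P(data | bowl A) = (4/6)(2/6)(2/6) = 0.074074; P(data | bowl B) = (6/7)(1/7)(1/7) = 0.017493; P(data | bowl C) = (2/6)(4/6)(4/6) = 0.14815; P(data | bowl D) = (5/11)(6/11)(6/11) = 0.13524.
Weighting by the prior gives 1/4 · 0.074074 = 0.018519, 1/4 · 0.017493 = 0.0043732, 1/4 · 0.14815 = 0.037037, 1/4 · 0.13524 = 0.033809; these sum to 0.093738.
Therefore the posterior P(bowl C | data) = (0.037037) / (0.093738) = 0.39511.

0.395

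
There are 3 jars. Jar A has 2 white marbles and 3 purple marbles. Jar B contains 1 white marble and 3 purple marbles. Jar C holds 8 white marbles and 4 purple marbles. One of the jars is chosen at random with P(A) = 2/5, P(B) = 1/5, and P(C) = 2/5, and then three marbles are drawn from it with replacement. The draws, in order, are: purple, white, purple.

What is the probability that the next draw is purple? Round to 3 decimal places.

0.568

For each hypothesis, P(data | H) works out to: P(data | jar A) = (3/5)(2/5)(3/5) = 0.144; P(data | jar B) = (3/4)(1/4)(3/4) = 0.14062; P(data | jar C) = (4/12)(8/12)(4/12) = 0.074074.
Weighting by the prior gives 2/5 · 0.144 = 0.0576, 1/5 · 0.14062 = 0.028125, 2/5 · 0.074074 = 0.02963; these sum to 0.11535.
Normalising, the posterior is P(jar A | data) = 0.49933, P(jar B | data) = 0.24381, P(jar C | data) = 0.25686.
Averaging over the posterior, P(purple next | data) = (3/5)(0.49933) + (3/4)(0.24381) + (1/3)(0.25686) = 0.56808.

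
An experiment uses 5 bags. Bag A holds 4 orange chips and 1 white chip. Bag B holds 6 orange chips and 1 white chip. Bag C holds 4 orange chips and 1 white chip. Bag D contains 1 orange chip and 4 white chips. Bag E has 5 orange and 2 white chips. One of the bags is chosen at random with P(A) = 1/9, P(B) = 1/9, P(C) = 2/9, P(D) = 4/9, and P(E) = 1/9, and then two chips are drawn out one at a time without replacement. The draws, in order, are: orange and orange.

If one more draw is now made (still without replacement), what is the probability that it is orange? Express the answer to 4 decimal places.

0.6879

Compute the likelihood of the observed sequence for each case: P(data | bag A) = (4/5)(3/4) = 3/5; P(data | bag B) = (6/7)(5/6) = 5/7; P(data | bag C) = (4/5)(3/4) = 3/5; P(data | bag D) = (1/5)(0/4) = 0; P(data | bag E) = (5/7)(4/6) = 10/21.
Multiplying each by its prior: 1/9 · 3/5 = 1/15, 1/9 · 5/7 = 5/63, 2/9 · 3/5 = 2/15, 4/9 · 0 = 0, 1/9 · 10/21 = 10/189; with total 314/945.
Dividing through by the total gives posterior P(bag A | data) = 63/314, P(bag B | data) = 75/314, P(bag C | data) = 63/157, P(bag D | data) = 0, P(bag E | data) = 25/157.
The predictive probability is P(orange next | data) = (2/3)(63/314) + (4/5)(75/314) + (2/3)(63/157) + (3/5)(25/157) = 108/157.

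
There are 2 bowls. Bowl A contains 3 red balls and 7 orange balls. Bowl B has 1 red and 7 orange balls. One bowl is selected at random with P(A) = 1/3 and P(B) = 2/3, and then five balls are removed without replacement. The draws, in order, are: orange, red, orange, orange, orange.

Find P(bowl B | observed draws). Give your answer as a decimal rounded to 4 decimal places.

0.7500

The likelihood of the observed sequence under each hypothesis: P(data | bowl A) = (7/10)(3/9)(6/8)(5/7)(4/6) = 1/12; P(data | bowl B) = (7/8)(1/7)(6/6)(5/5)(4/4) = 1/8.
Weighting by the prior gives 1/3 · 1/12 = 1/36, 2/3 · 1/8 = 1/12; these sum to 1/9.
So P(bowl B | data) = (1/12) / (1/9) = 3/4.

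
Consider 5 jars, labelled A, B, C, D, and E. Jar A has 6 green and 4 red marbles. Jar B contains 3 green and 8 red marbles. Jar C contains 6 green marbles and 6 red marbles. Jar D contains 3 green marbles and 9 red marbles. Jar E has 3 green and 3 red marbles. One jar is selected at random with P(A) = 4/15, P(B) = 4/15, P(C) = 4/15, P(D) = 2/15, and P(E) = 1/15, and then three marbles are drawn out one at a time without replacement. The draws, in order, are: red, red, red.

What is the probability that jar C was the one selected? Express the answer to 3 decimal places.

The likelihood of the observed sequence under each hypothesis: P(data | jar A) = (4/10)(3/9)(2/8) = 0.033333; P(data | jar B) = (8/11)(7/10)(6/9) = 0.33939; P(data | jar C) = (6/12)(5/11)(4/10) = 0.090909; P(data | jar D) = (9/12)(8/11)(7/10) = 0.38182; P(data | jar E) = (3/6)(2/5)(1/4) = 0.05.
Weighting by the prior gives 4/15 · 0.033333 = 0.0088889, 4/15 · 0.33939 = 0.090505, 4/15 · 0.090909 = 0.024242, 2/15 · 0.38182 = 0.050909, 1/15 · 0.05 = 0.0033333; summing to 0.17788.
Hence P(jar C | data) = (0.024242) / (0.17788) = 0.13629.

0.136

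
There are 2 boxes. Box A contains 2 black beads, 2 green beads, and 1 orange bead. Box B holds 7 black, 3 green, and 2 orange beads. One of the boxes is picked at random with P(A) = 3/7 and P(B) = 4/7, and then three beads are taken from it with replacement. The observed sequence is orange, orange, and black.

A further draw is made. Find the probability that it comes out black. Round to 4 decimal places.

For each hypothesis, P(data | H) works out to: P(data | box A) = (1/5)(1/5)(2/5) = 0.016; P(data | box B) = (2/12)(2/12)(7/12) = 0.016204.
Multiplying each by its prior: 3/7 · 0.016 = 0.0068571, 4/7 · 0.016204 = 0.0092593; summing to 0.016116.
Normalising, the posterior is P(box A | data) = 0.42548, P(box B | data) = 0.57452.
The predictive probability is P(black next | data) = (2/5)(0.42548) + (7/12)(0.57452) = 0.50533.

0.5053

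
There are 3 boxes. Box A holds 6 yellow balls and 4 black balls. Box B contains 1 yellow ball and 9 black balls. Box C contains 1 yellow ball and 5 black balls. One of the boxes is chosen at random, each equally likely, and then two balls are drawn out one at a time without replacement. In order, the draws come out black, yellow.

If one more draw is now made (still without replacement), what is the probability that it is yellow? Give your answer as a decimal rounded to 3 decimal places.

0.313

For each hypothesis, P(data | H) works out to: P(data | box A) = (4/10)(6/9) = 4/15; P(data | box B) = (9/10)(1/9) = 1/10; P(data | box C) = (5/6)(1/5) = 1/6.
Weighting by the prior gives 1/3 · 4/15 = 4/45, 1/3 · 1/10 = 1/30, 1/3 · 1/6 = 1/18; with total 8/45.
The posterior is then P(box A | data) = 1/2, P(box B | data) = 3/16, P(box C | data) = 5/16.
So P(yellow next | data) = Σ P(yellow next | H) P(H | data) = (5/8)(1/2) + (0)(3/16) + (0)(5/16) = 5/16.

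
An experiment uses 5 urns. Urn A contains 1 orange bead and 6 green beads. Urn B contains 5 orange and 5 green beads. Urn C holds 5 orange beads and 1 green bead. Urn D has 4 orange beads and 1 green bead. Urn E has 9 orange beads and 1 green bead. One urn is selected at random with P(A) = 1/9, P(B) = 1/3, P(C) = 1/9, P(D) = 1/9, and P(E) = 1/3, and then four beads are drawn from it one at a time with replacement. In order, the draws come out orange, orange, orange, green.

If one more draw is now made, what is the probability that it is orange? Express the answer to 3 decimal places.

0.746

The likelihood of the observed sequence under each hypothesis: P(data | urn A) = (1/7)(1/7)(1/7)(6/7) = 0.002499; P(data | urn B) = (5/10)(5/10)(5/10)(5/10) = 0.0625; P(data | urn C) = (5/6)(5/6)(5/6)(1/6) = 0.096451; P(data | urn D) = (4/5)(4/5)(4/5)(1/5) = 0.1024; P(data | urn E) = (9/10)(9/10)(9/10)(1/10) = 0.0729.
Multiplying each by its prior: 1/9 · 0.002499 = 0.00027766, 1/3 · 0.0625 = 0.020833, 1/9 · 0.096451 = 0.010717, 1/9 · 0.1024 = 0.011378, 1/3 · 0.0729 = 0.0243; with total 0.067506.
The posterior is then P(urn A | data) = 0.0041132, P(urn B | data) = 0.30862, P(urn C | data) = 0.15875, P(urn D | data) = 0.16855, P(urn E | data) = 0.35997.
So P(orange next | data) = Σ P(orange next | H) P(H | data) = (1/7)(0.0041132) + (1/2)(0.30862) + (5/6)(0.15875) + (4/5)(0.16855) + (9/10)(0.35997) = 0.746.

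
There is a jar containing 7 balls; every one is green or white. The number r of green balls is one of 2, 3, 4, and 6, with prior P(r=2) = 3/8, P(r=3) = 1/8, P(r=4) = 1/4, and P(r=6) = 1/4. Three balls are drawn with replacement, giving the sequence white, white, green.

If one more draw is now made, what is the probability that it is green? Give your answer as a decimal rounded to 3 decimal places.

0.407

Under each hypothesis, the probability of the observed sequence is: P(data | r = 2) = (5/7)(5/7)(2/7) = 0.14577; P(data | r = 3) = (4/7)(4/7)(3/7) = 0.13994; P(data | r = 4) = (3/7)(3/7)(4/7) = 0.10496; P(data | r = 6) = (1/7)(1/7)(6/7) = 0.017493.
The prior-weighted likelihoods are 3/8 · 0.14577 = 0.054665, 1/8 · 0.13994 = 0.017493, 1/4 · 0.10496 = 0.026239, 1/4 · 0.017493 = 0.0043732; these sum to 0.10277.
The posterior is then P(r = 2 | data) = 0.53191, P(r = 3 | data) = 0.17021, P(r = 4 | data) = 0.25532, P(r = 6 | data) = 0.042553.
The predictive probability is P(green next | data) = (2/7)(0.53191) + (3/7)(0.17021) + (4/7)(0.25532) + (6/7)(0.042553) = 0.40729.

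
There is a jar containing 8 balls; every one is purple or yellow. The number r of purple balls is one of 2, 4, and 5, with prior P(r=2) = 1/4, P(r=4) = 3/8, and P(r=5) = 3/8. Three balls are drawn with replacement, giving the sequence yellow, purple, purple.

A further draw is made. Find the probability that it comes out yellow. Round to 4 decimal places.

For each hypothesis, P(data | H) works out to: P(data | r = 2) = (6/8)(2/8)(2/8) = 0.046875; P(data | r = 4) = (4/8)(4/8)(4/8) = 0.125; P(data | r = 5) = (3/8)(5/8)(5/8) = 0.14648.
Multiplying each by its prior: 1/4 · 0.046875 = 0.011719, 3/8 · 0.125 = 0.046875, 3/8 · 0.14648 = 0.054932; with total 0.11353.
Normalising, the posterior is P(r = 2 | data) = 0.10323, P(r = 4 | data) = 0.4129, P(r = 5 | data) = 0.48387.
Averaging over the posterior, P(yellow next | data) = (3/4)(0.10323) + (1/2)(0.4129) + (3/8)(0.48387) = 0.46532.

0.4653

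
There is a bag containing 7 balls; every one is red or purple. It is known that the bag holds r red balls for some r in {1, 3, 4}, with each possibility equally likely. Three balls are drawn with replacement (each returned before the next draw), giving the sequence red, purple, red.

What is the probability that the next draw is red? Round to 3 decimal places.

Compute the likelihood of the observed sequence for each case: P(data | r = 1) = (1/7)(6/7)(1/7) = 6/343; P(data | r = 3) = (3/7)(4/7)(3/7) = 36/343; P(data | r = 4) = (4/7)(3/7)(4/7) = 48/343.
The prior-weighted likelihoods are 1/3 · 6/343 = 2/343, 1/3 · 36/343 = 12/343, 1/3 · 48/343 = 16/343; these sum to 30/343.
Dividing through by the total gives posterior P(r = 1 | data) = 1/15, P(r = 3 | data) = 2/5, P(r = 4 | data) = 8/15.
Averaging over the posterior, P(red next | data) = (1/7)(1/15) + (3/7)(2/5) + (4/7)(8/15) = 17/35.

0.486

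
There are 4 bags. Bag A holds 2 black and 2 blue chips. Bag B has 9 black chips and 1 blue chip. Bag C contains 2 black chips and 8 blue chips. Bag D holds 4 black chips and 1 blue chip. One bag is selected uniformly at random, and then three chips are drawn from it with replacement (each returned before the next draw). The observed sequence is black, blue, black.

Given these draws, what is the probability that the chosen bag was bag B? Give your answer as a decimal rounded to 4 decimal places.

The likelihood of the observed sequence under each hypothesis: P(data | bag A) = (2/4)(2/4)(2/4) = 0.125; P(data | bag B) = (9/10)(1/10)(9/10) = 0.081; P(data | bag C) = (2/10)(8/10)(2/10) = 0.032; P(data | bag D) = (4/5)(1/5)(4/5) = 0.128.
Weighting by the prior gives 1/4 · 0.125 = 0.03125, 1/4 · 0.081 = 0.02025, 1/4 · 0.032 = 0.008, 1/4 · 0.128 = 0.032; with total 0.0915.
So P(bag B | data) = (0.02025) / (0.0915) = 0.22131.

0.2213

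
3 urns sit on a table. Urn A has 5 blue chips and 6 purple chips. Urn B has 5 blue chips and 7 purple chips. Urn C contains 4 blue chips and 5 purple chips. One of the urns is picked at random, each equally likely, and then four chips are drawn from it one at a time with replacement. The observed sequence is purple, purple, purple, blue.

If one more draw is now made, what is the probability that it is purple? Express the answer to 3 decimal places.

0.562

The likelihood of the observed sequence under each hypothesis: P(data | urn A) = (6/11)(6/11)(6/11)(5/11) = 0.073765; P(data | urn B) = (7/12)(7/12)(7/12)(5/12) = 0.082706; P(data | urn C) = (5/9)(5/9)(5/9)(4/9) = 0.076208.
The prior-weighted likelihoods are 1/3 · 0.073765 = 0.024588, 1/3 · 0.082706 = 0.027569, 1/3 · 0.076208 = 0.025403; with total 0.07756.
The posterior is then P(urn A | data) = 0.31703, P(urn B | data) = 0.35545, P(urn C | data) = 0.32752.
The predictive probability is P(purple next | data) = (6/11)(0.31703) + (7/12)(0.35545) + (5/9)(0.32752) = 0.56223.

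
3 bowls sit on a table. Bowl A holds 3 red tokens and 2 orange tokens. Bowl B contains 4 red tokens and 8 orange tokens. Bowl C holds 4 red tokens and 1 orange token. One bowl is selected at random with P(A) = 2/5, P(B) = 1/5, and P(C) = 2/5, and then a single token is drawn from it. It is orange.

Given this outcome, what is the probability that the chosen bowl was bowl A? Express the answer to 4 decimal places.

Under each hypothesis, the probability of this draw is: P(data | bowl A) = (2/5) = 2/5; P(data | bowl B) = (8/12) = 2/3; P(data | bowl C) = (1/5) = 1/5.
Multiplying each by its prior: 2/5 · 2/5 = 4/25, 1/5 · 2/3 = 2/15, 2/5 · 1/5 = 2/25; summing to 28/75.
Hence P(bowl A | data) = (4/25) / (28/75) = 3/7.

0.4286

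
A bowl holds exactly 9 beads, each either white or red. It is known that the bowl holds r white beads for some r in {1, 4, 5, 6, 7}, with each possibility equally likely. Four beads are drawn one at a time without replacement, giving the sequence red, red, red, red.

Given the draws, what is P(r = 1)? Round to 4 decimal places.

Under each hypothesis, the probability of the observed sequence is: P(data | r = 1) = (8/9)(7/8)(6/7)(5/6) = 5/9; P(data | r = 4) = (5/9)(4/8)(3/7)(2/6) = 5/126; P(data | r = 5) = (4/9)(3/8)(2/7)(1/6) = 1/126; P(data | r = 6) = (3/9)(2/8)(1/7)(0/6) = 0; P(data | r = 7) = (2/9)(1/8)(0/7) = 0.
The prior-weighted likelihoods are 1/5 · 5/9 = 1/9, 1/5 · 5/126 = 1/126, 1/5 · 1/126 = 1/630, 1/5 · 0 = 0, 1/5 · 0 = 0; summing to 38/315.
Hence P(r = 1 | data) = (1/9) / (38/315) = 35/38.

0.9211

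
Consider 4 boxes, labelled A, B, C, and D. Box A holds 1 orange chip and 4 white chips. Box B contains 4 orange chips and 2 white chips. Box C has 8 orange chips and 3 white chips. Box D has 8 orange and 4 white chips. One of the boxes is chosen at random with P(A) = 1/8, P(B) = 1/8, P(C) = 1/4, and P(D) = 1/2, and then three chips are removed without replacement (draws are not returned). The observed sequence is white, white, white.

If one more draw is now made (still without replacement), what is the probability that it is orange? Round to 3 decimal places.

0.571

For each hypothesis, P(data | H) works out to: P(data | box A) = (4/5)(3/4)(2/3) = 2/5; P(data | box B) = (2/6)(1/5)(0/4) = 0; P(data | box C) = (3/11)(2/10)(1/9) = 1/165; P(data | box D) = (4/12)(3/11)(2/10) = 1/55.
Multiplying each by its prior: 1/8 · 2/5 = 1/20, 1/8 · 0 = 0, 1/4 · 1/165 = 1/660, 1/2 · 1/55 = 1/110; summing to 2/33.
Dividing through by the total gives posterior P(box A | data) = 33/40, P(box B | data) = 0, P(box C | data) = 1/40, P(box D | data) = 3/20.
The predictive probability is P(orange next | data) = (1/2)(33/40) + (1)(1/40) + (8/9)(3/20) = 137/240.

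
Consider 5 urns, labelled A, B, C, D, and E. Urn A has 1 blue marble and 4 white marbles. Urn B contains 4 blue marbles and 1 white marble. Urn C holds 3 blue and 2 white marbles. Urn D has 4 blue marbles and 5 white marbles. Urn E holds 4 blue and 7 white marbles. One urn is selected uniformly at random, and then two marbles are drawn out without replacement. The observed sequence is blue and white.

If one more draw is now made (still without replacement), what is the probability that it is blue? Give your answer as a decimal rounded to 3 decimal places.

Compute the likelihood of the observed sequence for each case: P(data | urn A) = (1/5)(4/4) = 1/5; P(data | urn B) = (4/5)(1/4) = 1/5; P(data | urn C) = (3/5)(2/4) = 3/10; P(data | urn D) = (4/9)(5/8) = 5/18; P(data | urn E) = (4/11)(7/10) = 14/55.
The prior-weighted likelihoods are 1/5 · 1/5 = 1/25, 1/5 · 1/5 = 1/25, 1/5 · 3/10 = 3/50, 1/5 · 5/18 = 1/18, 1/5 · 14/55 = 14/275; summing to 122/495.
The posterior is then P(urn A | data) = 0.1623, P(urn B | data) = 0.1623, P(urn C | data) = 0.24344, P(urn D | data) = 0.22541, P(urn E | data) = 0.20656.
The predictive probability is P(blue next | data) = (0)(0.1623) + (1)(0.1623) + (2/3)(0.24344) + (3/7)(0.22541) + (1/3)(0.20656) = 0.49005.

0.490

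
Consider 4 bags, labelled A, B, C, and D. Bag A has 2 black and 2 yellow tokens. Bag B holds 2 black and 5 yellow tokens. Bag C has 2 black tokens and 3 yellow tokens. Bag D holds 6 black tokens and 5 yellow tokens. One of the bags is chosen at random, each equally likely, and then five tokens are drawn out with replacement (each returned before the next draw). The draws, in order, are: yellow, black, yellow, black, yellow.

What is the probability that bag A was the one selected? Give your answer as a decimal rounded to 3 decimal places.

Compute the likelihood of the observed sequence for each case: P(data | bag A) = (2/4)(2/4)(2/4)(2/4)(2/4) = 0.03125; P(data | bag B) = (5/7)(2/7)(5/7)(2/7)(5/7) = 0.02975; P(data | bag C) = (3/5)(2/5)(3/5)(2/5)(3/5) = 0.03456; P(data | bag D) = (5/11)(6/11)(5/11)(6/11)(5/11) = 0.027941.
The prior-weighted likelihoods are 1/4 · 0.03125 = 0.0078125, 1/4 · 0.02975 = 0.0074374, 1/4 · 0.03456 = 0.00864, 1/4 · 0.027941 = 0.0069854; these sum to 0.030875.
Hence P(bag A | data) = (0.0078125) / (0.030875) = 0.25303.

0.253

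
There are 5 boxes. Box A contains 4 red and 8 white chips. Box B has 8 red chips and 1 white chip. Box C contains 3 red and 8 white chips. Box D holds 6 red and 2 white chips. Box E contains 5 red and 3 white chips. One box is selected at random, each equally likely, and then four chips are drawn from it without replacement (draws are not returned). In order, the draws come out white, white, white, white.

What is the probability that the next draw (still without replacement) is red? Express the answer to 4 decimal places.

Compute the likelihood of the observed sequence for each case: P(data | box A) = (8/12)(7/11)(6/10)(5/9) = 14/99; P(data | box B) = (1/9)(0/8) = 0; P(data | box C) = (8/11)(7/10)(6/9)(5/8) = 7/33; P(data | box D) = (2/8)(1/7)(0/6) = 0; P(data | box E) = (3/8)(2/7)(1/6)(0/5) = 0.
Multiplying each by its prior: 1/5 · 14/99 = 14/495, 1/5 · 0 = 0, 1/5 · 7/33 = 7/165, 1/5 · 0 = 0, 1/5 · 0 = 0; with total 7/99.
The posterior is then P(box A | data) = 2/5, P(box B | data) = 0, P(box C | data) = 3/5, P(box D | data) = 0, P(box E | data) = 0.
The predictive probability is P(red next | data) = (1/2)(2/5) + (3/7)(3/5) = 16/35.

0.4571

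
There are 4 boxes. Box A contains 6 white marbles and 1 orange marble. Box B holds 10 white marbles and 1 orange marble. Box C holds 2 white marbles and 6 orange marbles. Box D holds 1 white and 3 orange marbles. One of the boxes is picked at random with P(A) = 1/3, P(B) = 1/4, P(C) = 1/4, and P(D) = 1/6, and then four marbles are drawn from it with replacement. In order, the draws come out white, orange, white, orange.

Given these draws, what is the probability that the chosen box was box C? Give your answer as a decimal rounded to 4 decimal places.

0.4116

Under each hypothesis, the probability of the observed sequence is: P(data | box A) = (6/7)(1/7)(6/7)(1/7) = 0.014994; P(data | box B) = (10/11)(1/11)(10/11)(1/11) = 0.0068301; P(data | box C) = (2/8)(6/8)(2/8)(6/8) = 0.035156; P(data | box D) = (1/4)(3/4)(1/4)(3/4) = 0.035156.
Weighting by the prior gives 1/3 · 0.014994 = 0.0049979, 1/4 · 0.0068301 = 0.0017075, 1/4 · 0.035156 = 0.0087891, 1/6 · 0.035156 = 0.0058594; these sum to 0.021354.
Hence P(box C | data) = (0.0087891) / (0.021354) = 0.41159.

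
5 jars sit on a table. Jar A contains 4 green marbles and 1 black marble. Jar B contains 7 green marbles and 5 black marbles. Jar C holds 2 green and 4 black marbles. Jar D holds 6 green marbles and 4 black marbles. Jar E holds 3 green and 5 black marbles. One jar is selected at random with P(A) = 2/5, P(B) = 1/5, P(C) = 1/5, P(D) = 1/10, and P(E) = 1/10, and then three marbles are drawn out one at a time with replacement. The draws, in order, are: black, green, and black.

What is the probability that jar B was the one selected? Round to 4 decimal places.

Compute the likelihood of the observed sequence for each case: P(data | jar A) = (1/5)(4/5)(1/5) = 0.032; P(data | jar B) = (5/12)(7/12)(5/12) = 0.10127; P(data | jar C) = (4/6)(2/6)(4/6) = 0.14815; P(data | jar D) = (4/10)(6/10)(4/10) = 0.096; P(data | jar E) = (5/8)(3/8)(5/8) = 0.14648.
Multiplying each by its prior: 2/5 · 0.032 = 0.0128, 1/5 · 0.10127 = 0.020255, 1/5 · 0.14815 = 0.02963, 1/10 · 0.096 = 0.0096, 1/10 · 0.14648 = 0.014648; with total 0.086933.
So P(jar B | data) = (0.020255) / (0.086933) = 0.23299.

0.2330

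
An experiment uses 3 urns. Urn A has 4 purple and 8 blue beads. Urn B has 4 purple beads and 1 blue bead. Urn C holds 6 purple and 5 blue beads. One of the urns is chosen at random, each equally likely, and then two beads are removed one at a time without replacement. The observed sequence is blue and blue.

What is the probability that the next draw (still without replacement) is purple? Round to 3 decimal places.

Compute the likelihood of the observed sequence for each case: P(data | urn A) = (8/12)(7/11) = 14/33; P(data | urn B) = (1/5)(0/4) = 0; P(data | urn C) = (5/11)(4/10) = 2/11.
The prior-weighted likelihoods are 1/3 · 14/33 = 14/99, 1/3 · 0 = 0, 1/3 · 2/11 = 2/33; these sum to 20/99.
Dividing through by the total gives posterior P(urn A | data) = 7/10, P(urn B | data) = 0, P(urn C | data) = 3/10.
Averaging over the posterior, P(purple next | data) = (2/5)(7/10) + (2/3)(3/10) = 12/25.

0.480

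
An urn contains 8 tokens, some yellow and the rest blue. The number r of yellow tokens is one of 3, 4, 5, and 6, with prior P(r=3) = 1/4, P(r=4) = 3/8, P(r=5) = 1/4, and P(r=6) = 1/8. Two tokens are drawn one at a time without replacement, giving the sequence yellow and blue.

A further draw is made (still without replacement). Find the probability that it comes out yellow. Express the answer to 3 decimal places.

Under each hypothesis, the probability of the observed sequence is: P(data | r = 3) = (3/8)(5/7) = 15/56; P(data | r = 4) = (4/8)(4/7) = 2/7; P(data | r = 5) = (5/8)(3/7) = 15/56; P(data | r = 6) = (6/8)(2/7) = 3/14.
The prior-weighted likelihoods are 1/4 · 15/56 = 15/224, 3/8 · 2/7 = 3/28, 1/4 · 15/56 = 15/224, 1/8 · 3/14 = 3/112; summing to 15/56.
Normalising, the posterior is P(r = 3 | data) = 1/4, P(r = 4 | data) = 2/5, P(r = 5 | data) = 1/4, P(r = 6 | data) = 1/10.
So P(yellow next | data) = Σ P(yellow next | H) P(H | data) = (1/3)(1/4) + (1/2)(2/5) + (2/3)(1/4) + (5/6)(1/10) = 8/15.

0.533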